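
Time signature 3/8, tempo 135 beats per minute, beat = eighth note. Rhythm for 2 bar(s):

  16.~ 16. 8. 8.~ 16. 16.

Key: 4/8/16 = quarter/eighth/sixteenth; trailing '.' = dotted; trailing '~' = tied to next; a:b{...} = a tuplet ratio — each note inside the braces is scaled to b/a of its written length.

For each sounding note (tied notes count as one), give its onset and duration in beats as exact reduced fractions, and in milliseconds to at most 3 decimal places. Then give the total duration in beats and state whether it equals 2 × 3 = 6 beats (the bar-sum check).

1) 0.0ms=0b +666.667ms=3/2b
2) 666.667ms=3/2b +666.667ms=3/2b
3) 1333.333ms=3b +1000.0ms=9/4b
4) 2333.333ms=21/4b +333.333ms=3/4b
Σ=6b of 6 (135bpm 3/8) — PASS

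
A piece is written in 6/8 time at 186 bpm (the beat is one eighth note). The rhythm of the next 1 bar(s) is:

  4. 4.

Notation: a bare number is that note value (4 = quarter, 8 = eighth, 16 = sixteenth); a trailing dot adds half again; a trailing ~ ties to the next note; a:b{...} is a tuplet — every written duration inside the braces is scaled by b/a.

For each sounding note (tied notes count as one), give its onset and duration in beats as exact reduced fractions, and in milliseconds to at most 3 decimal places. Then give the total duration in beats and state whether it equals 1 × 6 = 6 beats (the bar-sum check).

1) 0.0ms=0b +967.742ms=3b
2) 967.742ms=3b +967.742ms=3b
Σ=6b of 6 (186bpm 6/8) — PASS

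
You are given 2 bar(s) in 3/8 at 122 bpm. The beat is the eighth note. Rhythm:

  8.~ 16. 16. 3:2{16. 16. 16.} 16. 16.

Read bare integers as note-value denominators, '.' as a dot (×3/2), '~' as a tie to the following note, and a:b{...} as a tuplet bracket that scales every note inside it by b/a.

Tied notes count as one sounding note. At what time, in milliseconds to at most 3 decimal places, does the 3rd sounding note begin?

note 3 onset = 3b = 1475.41ms

1. 0.0ms @ 0 + 1106.557ms (9/4)
2. 1106.557ms @ 9/4 + 368.852ms (3/4)
3. 1475.41ms @ 3 + 245.902ms (1/2)
4. 1721.311ms @ 7/2 + 245.902ms (1/2)
5. 1967.213ms @ 4 + 245.902ms (1/2)
6. 2213.115ms @ 9/2 + 368.852ms (3/4)
7. 2581.967ms @ 21/4 + 368.852ms (3/4)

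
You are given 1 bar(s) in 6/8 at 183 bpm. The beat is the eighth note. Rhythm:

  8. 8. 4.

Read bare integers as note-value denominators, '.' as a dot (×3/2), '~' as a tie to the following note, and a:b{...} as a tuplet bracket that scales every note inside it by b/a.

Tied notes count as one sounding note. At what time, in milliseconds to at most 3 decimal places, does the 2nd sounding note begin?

1. 0.0ms @ 0 + 491.803ms (3/2)
2. 491.803ms @ 3/2 + 491.803ms (3/2)
3. 983.607ms @ 3 + 983.607ms (3)

note 2 onset = 3/2b = 491.803ms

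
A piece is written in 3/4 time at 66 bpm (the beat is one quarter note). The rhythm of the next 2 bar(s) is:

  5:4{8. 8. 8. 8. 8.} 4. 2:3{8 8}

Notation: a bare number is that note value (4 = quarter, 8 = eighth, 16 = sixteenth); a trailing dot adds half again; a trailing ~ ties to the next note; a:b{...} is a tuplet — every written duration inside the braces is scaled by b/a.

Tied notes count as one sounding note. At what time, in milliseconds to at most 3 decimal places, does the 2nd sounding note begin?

note 2 onset = 3/5b = 545.455ms

1. 0.0ms @ 0 + 545.455ms (3/5)
2. 545.455ms @ 3/5 + 545.455ms (3/5)
3. 1090.909ms @ 6/5 + 545.455ms (3/5)
4. 1636.364ms @ 9/5 + 545.455ms (3/5)
5. 2181.818ms @ 12/5 + 545.455ms (3/5)
6. 2727.273ms @ 3 + 1363.636ms (3/2)
7. 4090.909ms @ 9/2 + 681.818ms (3/4)
8. 4772.727ms @ 21/4 + 681.818ms (3/4)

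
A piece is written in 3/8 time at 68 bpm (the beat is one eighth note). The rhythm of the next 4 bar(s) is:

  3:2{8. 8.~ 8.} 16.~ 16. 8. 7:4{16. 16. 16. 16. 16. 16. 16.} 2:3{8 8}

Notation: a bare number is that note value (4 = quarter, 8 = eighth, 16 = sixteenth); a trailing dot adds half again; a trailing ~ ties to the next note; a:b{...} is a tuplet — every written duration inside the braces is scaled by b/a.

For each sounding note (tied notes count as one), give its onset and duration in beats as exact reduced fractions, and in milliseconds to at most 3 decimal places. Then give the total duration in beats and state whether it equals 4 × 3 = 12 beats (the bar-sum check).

1) 0.0ms=0b +882.353ms=1b
2) 882.353ms=1b +1764.706ms=2b
3) 2647.059ms=3b +1323.529ms=3/2b
4) 3970.588ms=9/2b +1323.529ms=3/2b
5) 5294.118ms=6b +378.151ms=3/7b
6) 5672.269ms=45/7b +378.151ms=3/7b
7) 6050.42ms=48/7b +378.151ms=3/7b
8) 6428.571ms=51/7b +378.151ms=3/7b
9) 6806.723ms=54/7b +378.151ms=3/7b
10) 7184.874ms=57/7b +378.151ms=3/7b
11) 7563.025ms=60/7b +378.151ms=3/7b
12) 7941.176ms=9b +1323.529ms=3/2b
13) 9264.706ms=21/2b +1323.529ms=3/2b
Σ=12b of 12 (68bpm 3/8) — PASS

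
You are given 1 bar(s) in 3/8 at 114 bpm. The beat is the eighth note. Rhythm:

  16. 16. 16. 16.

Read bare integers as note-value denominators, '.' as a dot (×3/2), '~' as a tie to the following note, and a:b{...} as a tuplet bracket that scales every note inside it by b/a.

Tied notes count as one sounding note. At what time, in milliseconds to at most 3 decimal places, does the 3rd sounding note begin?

1. 0.0ms @ 0 + 394.737ms (3/4)
2. 394.737ms @ 3/4 + 394.737ms (3/4)
3. 789.474ms @ 3/2 + 394.737ms (3/4)
4. 1184.211ms @ 9/4 + 394.737ms (3/4)

note 3 onset = 3/2b = 789.474ms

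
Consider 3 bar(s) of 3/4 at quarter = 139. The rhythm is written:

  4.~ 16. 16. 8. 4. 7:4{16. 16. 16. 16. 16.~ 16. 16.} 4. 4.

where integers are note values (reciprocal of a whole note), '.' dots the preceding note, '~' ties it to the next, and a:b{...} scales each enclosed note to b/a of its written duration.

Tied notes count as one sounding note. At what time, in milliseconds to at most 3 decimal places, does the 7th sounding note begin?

1. 0.0ms @ 0 + 809.353ms (15/8)
2. 809.353ms @ 15/8 + 161.871ms (3/8)
3. 971.223ms @ 9/4 + 323.741ms (3/4)
4. 1294.964ms @ 3 + 647.482ms (3/2)
5. 1942.446ms @ 9/2 + 92.497ms (3/14)
6. 2034.943ms @ 33/7 + 92.497ms (3/14)
7. 2127.441ms @ 69/14 + 92.497ms (3/14)
8. 2219.938ms @ 36/7 + 92.497ms (3/14)
9. 2312.436ms @ 75/14 + 184.995ms (3/7)
10. 2497.431ms @ 81/14 + 92.497ms (3/14)
11. 2589.928ms @ 6 + 647.482ms (3/2)
12. 3237.41ms @ 15/2 + 647.482ms (3/2)

note 7 onset = 69/14b = 2127.441ms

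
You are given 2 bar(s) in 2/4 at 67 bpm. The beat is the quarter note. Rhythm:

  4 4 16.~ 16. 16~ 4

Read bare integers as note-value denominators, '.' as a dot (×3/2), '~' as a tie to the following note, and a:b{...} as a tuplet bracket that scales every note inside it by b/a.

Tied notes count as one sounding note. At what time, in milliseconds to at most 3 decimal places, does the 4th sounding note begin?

1. 0.0ms @ 0 + 895.522ms (1)
2. 895.522ms @ 1 + 895.522ms (1)
3. 1791.045ms @ 2 + 671.642ms (3/4)
4. 2462.687ms @ 11/4 + 1119.403ms (5/4)

note 4 onset = 11/4b = 2462.687ms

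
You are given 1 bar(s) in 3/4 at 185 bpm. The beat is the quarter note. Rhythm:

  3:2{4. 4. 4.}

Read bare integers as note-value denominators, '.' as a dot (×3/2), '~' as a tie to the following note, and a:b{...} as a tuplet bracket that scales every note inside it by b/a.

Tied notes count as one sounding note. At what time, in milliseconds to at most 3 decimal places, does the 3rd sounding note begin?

1. 0.0ms @ 0 + 324.324ms (1)
2. 324.324ms @ 1 + 324.324ms (1)
3. 648.649ms @ 2 + 324.324ms (1)

note 3 onset = 2b = 648.649ms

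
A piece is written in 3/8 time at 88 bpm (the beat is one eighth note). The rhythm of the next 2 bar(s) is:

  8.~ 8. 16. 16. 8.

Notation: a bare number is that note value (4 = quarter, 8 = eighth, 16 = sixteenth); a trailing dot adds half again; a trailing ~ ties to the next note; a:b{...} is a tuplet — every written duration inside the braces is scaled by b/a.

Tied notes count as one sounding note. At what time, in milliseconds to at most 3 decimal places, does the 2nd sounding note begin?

1. 0.0ms @ 0 + 2045.455ms (3)
2. 2045.455ms @ 3 + 511.364ms (3/4)
3. 2556.818ms @ 15/4 + 511.364ms (3/4)
4. 3068.182ms @ 9/2 + 1022.727ms (3/2)

note 2 onset = 3b = 2045.455ms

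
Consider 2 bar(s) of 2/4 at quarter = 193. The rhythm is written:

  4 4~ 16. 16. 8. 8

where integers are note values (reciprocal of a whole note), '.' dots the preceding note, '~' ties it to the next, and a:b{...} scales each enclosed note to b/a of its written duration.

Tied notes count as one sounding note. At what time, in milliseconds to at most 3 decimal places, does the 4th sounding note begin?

1. 0.0ms @ 0 + 310.881ms (1)
2. 310.881ms @ 1 + 427.461ms (11/8)
3. 738.342ms @ 19/8 + 116.58ms (3/8)
4. 854.922ms @ 11/4 + 233.161ms (3/4)
5. 1088.083ms @ 7/2 + 155.44ms (1/2)

note 4 onset = 11/4b = 854.922ms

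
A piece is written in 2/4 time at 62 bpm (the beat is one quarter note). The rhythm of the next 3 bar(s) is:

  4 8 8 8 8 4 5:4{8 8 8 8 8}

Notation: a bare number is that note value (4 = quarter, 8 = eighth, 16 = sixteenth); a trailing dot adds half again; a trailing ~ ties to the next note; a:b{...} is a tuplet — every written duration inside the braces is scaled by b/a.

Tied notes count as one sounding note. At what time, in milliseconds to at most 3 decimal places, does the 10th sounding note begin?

note 10 onset = 26/5b = 5032.258ms

1. 0.0ms @ 0 + 967.742ms (1)
2. 967.742ms @ 1 + 483.871ms (1/2)
3. 1451.613ms @ 3/2 + 483.871ms (1/2)
4. 1935.484ms @ 2 + 483.871ms (1/2)
5. 2419.355ms @ 5/2 + 483.871ms (1/2)
6. 2903.226ms @ 3 + 967.742ms (1)
7. 3870.968ms @ 4 + 387.097ms (2/5)
8. 4258.065ms @ 22/5 + 387.097ms (2/5)
9. 4645.161ms @ 24/5 + 387.097ms (2/5)
10. 5032.258ms @ 26/5 + 387.097ms (2/5)
11. 5419.355ms @ 28/5 + 387.097ms (2/5)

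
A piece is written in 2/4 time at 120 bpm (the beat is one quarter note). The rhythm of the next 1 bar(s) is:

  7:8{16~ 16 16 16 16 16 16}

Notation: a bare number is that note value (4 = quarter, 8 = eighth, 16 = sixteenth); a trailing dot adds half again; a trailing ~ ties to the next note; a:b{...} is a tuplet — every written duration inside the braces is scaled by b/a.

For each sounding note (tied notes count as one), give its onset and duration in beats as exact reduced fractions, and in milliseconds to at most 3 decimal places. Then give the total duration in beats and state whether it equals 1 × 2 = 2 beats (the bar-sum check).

1) 0.0ms=0b +285.714ms=4/7b
2) 285.714ms=4/7b +142.857ms=2/7b
3) 428.571ms=6/7b +142.857ms=2/7b
4) 571.429ms=8/7b +142.857ms=2/7b
5) 714.286ms=10/7b +142.857ms=2/7b
6) 857.143ms=12/7b +142.857ms=2/7b
Σ=2b of 2 (120bpm 2/4) — PASS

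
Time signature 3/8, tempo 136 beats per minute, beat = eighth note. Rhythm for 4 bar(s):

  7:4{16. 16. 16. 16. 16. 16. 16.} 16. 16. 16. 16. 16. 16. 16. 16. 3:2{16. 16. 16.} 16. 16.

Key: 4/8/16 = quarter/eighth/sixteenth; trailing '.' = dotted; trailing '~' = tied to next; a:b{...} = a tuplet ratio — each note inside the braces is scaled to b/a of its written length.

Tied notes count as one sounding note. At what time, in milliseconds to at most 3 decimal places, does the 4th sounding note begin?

note 4 onset = 9/7b = 567.227ms

1. 0.0ms @ 0 + 189.076ms (3/7)
2. 189.076ms @ 3/7 + 189.076ms (3/7)
3. 378.151ms @ 6/7 + 189.076ms (3/7)
4. 567.227ms @ 9/7 + 189.076ms (3/7)
5. 756.303ms @ 12/7 + 189.076ms (3/7)
6. 945.378ms @ 15/7 + 189.076ms (3/7)
7. 1134.454ms @ 18/7 + 189.076ms (3/7)
8. 1323.529ms @ 3 + 330.882ms (3/4)
9. 1654.412ms @ 15/4 + 330.882ms (3/4)
10. 1985.294ms @ 9/2 + 330.882ms (3/4)
11. 2316.176ms @ 21/4 + 330.882ms (3/4)
12. 2647.059ms @ 6 + 330.882ms (3/4)
13. 2977.941ms @ 27/4 + 330.882ms (3/4)
14. 3308.824ms @ 15/2 + 330.882ms (3/4)
15. 3639.706ms @ 33/4 + 330.882ms (3/4)
16. 3970.588ms @ 9 + 220.588ms (1/2)
17. 4191.176ms @ 19/2 + 220.588ms (1/2)
18. 4411.765ms @ 10 + 220.588ms (1/2)
19. 4632.353ms @ 21/2 + 330.882ms (3/4)
20. 4963.235ms @ 45/4 + 330.882ms (3/4)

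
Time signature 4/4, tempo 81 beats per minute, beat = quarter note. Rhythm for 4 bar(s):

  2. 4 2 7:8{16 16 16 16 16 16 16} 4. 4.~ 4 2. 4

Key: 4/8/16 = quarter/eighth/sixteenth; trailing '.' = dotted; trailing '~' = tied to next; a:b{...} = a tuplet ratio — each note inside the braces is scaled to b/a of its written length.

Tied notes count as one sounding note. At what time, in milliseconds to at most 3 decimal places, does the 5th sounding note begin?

1. 0.0ms @ 0 + 2222.222ms (3)
2. 2222.222ms @ 3 + 740.741ms (1)
3. 2962.963ms @ 4 + 1481.481ms (2)
4. 4444.444ms @ 6 + 211.64ms (2/7)
5. 4656.085ms @ 44/7 + 211.64ms (2/7)
6. 4867.725ms @ 46/7 + 211.64ms (2/7)
7. 5079.365ms @ 48/7 + 211.64ms (2/7)
8. 5291.005ms @ 50/7 + 211.64ms (2/7)
9. 5502.646ms @ 52/7 + 211.64ms (2/7)
10. 5714.286ms @ 54/7 + 211.64ms (2/7)
11. 5925.926ms @ 8 + 1111.111ms (3/2)
12. 7037.037ms @ 19/2 + 1851.852ms (5/2)
13. 8888.889ms @ 12 + 2222.222ms (3)
14. 11111.111ms @ 15 + 740.741ms (1)

note 5 onset = 44/7b = 4656.085ms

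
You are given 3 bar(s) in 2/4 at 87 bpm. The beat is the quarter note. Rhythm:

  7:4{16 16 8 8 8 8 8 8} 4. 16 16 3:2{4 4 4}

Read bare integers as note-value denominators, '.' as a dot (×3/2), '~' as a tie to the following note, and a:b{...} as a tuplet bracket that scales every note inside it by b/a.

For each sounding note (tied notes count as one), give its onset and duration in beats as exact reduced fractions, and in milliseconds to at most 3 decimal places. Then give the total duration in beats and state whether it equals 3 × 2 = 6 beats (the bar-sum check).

1) 0.0ms=0b +98.522ms=1/7b
2) 98.522ms=1/7b +98.522ms=1/7b
3) 197.044ms=2/7b +197.044ms=2/7b
4) 394.089ms=4/7b +197.044ms=2/7b
5) 591.133ms=6/7b +197.044ms=2/7b
6) 788.177ms=8/7b +197.044ms=2/7b
7) 985.222ms=10/7b +197.044ms=2/7b
8) 1182.266ms=12/7b +197.044ms=2/7b
9) 1379.31ms=2b +1034.483ms=3/2b
10) 2413.793ms=7/2b +172.414ms=1/4b
11) 2586.207ms=15/4b +172.414ms=1/4b
12) 2758.621ms=4b +459.77ms=2/3b
13) 3218.391ms=14/3b +459.77ms=2/3b
14) 3678.161ms=16/3b +459.77ms=2/3b
Σ=6b of 6 (87bpm 2/4) — PASS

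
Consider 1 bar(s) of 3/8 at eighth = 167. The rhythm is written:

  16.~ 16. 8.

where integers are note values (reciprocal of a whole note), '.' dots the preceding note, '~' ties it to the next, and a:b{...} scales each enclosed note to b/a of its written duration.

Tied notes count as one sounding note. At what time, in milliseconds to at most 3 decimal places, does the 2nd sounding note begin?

note 2 onset = 3/2b = 538.922ms

1. 0.0ms @ 0 + 538.922ms (3/2)
2. 538.922ms @ 3/2 + 538.922ms (3/2)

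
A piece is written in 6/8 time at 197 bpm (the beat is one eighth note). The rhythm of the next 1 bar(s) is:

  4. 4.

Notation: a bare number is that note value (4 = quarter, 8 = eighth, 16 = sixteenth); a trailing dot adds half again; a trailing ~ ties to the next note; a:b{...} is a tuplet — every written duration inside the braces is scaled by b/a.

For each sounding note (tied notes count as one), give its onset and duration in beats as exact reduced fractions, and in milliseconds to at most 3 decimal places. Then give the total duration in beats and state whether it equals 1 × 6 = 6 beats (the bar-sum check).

1) 0.0ms=0b +913.706ms=3b
2) 913.706ms=3b +913.706ms=3b
Σ=6b of 6 (197bpm 6/8) — PASS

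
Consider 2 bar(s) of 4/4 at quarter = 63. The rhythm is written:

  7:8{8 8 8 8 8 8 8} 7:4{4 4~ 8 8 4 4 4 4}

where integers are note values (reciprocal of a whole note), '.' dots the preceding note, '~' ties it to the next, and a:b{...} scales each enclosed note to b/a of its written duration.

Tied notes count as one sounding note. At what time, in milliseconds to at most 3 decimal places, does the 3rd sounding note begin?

note 3 onset = 8/7b = 1088.435ms

1. 0.0ms @ 0 + 544.218ms (4/7)
2. 544.218ms @ 4/7 + 544.218ms (4/7)
3. 1088.435ms @ 8/7 + 544.218ms (4/7)
4. 1632.653ms @ 12/7 + 544.218ms (4/7)
5. 2176.871ms @ 16/7 + 544.218ms (4/7)
6. 2721.088ms @ 20/7 + 544.218ms (4/7)
7. 3265.306ms @ 24/7 + 544.218ms (4/7)
8. 3809.524ms @ 4 + 544.218ms (4/7)
9. 4353.741ms @ 32/7 + 816.327ms (6/7)
10. 5170.068ms @ 38/7 + 272.109ms (2/7)
11. 5442.177ms @ 40/7 + 544.218ms (4/7)
12. 5986.395ms @ 44/7 + 544.218ms (4/7)
13. 6530.612ms @ 48/7 + 544.218ms (4/7)
14. 7074.83ms @ 52/7 + 544.218ms (4/7)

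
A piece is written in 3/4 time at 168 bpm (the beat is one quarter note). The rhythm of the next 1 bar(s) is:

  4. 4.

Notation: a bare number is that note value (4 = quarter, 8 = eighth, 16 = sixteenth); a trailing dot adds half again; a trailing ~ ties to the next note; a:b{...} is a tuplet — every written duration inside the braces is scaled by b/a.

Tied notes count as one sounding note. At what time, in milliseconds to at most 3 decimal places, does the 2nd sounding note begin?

1. 0.0ms @ 0 + 535.714ms (3/2)
2. 535.714ms @ 3/2 + 535.714ms (3/2)

note 2 onset = 3/2b = 535.714ms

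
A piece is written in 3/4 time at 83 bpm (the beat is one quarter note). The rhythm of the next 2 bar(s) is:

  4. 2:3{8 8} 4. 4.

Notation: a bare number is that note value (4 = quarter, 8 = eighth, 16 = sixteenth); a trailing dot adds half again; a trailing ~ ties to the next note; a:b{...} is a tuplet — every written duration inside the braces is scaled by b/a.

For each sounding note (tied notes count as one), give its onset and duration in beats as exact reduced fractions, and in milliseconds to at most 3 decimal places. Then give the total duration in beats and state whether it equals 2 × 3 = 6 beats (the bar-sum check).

1) 0.0ms=0b +1084.337ms=3/2b
2) 1084.337ms=3/2b +542.169ms=3/4b
3) 1626.506ms=9/4b +542.169ms=3/4b
4) 2168.675ms=3b +1084.337ms=3/2b
5) 3253.012ms=9/2b +1084.337ms=3/2b
Σ=6b of 6 (83bpm 3/4) — PASS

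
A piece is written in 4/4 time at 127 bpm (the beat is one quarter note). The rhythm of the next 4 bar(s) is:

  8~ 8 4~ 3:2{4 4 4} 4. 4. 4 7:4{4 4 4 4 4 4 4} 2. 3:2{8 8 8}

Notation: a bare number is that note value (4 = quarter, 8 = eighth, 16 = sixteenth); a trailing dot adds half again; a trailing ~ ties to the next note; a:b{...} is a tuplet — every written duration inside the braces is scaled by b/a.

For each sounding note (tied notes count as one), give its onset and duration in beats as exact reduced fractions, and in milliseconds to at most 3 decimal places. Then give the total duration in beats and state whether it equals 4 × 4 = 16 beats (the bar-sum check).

1) 0.0ms=0b +472.441ms=1b
2) 472.441ms=1b +787.402ms=5/3b
3) 1259.843ms=8/3b +314.961ms=2/3b
4) 1574.803ms=10/3b +314.961ms=2/3b
5) 1889.764ms=4b +708.661ms=3/2b
6) 2598.425ms=11/2b +708.661ms=3/2b
7) 3307.087ms=7b +472.441ms=1b
8) 3779.528ms=8b +269.966ms=4/7b
9) 4049.494ms=60/7b +269.966ms=4/7b
10) 4319.46ms=64/7b +269.966ms=4/7b
11) 4589.426ms=68/7b +269.966ms=4/7b
12) 4859.393ms=72/7b +269.966ms=4/7b
13) 5129.359ms=76/7b +269.966ms=4/7b
14) 5399.325ms=80/7b +269.966ms=4/7b
15) 5669.291ms=12b +1417.323ms=3b
16) 7086.614ms=15b +157.48ms=1/3b
17) 7244.094ms=46/3b +157.48ms=1/3b
18) 7401.575ms=47/3b +157.48ms=1/3b
Σ=16b of 16 (127bpm 4/4) — PASS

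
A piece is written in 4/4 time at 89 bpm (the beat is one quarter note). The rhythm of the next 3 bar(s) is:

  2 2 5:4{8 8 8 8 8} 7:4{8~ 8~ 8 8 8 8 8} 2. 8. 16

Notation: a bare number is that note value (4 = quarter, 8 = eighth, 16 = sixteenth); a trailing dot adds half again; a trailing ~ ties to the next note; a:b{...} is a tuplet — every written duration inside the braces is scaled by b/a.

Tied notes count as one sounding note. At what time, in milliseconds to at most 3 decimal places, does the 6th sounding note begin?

1. 0.0ms @ 0 + 1348.315ms (2)
2. 1348.315ms @ 2 + 1348.315ms (2)
3. 2696.629ms @ 4 + 269.663ms (2/5)
4. 2966.292ms @ 22/5 + 269.663ms (2/5)
5. 3235.955ms @ 24/5 + 269.663ms (2/5)
6. 3505.618ms @ 26/5 + 269.663ms (2/5)
7. 3775.281ms @ 28/5 + 269.663ms (2/5)
8. 4044.944ms @ 6 + 577.849ms (6/7)
9. 4622.793ms @ 48/7 + 192.616ms (2/7)
10. 4815.409ms @ 50/7 + 192.616ms (2/7)
11. 5008.026ms @ 52/7 + 192.616ms (2/7)
12. 5200.642ms @ 54/7 + 192.616ms (2/7)
13. 5393.258ms @ 8 + 2022.472ms (3)
14. 7415.73ms @ 11 + 505.618ms (3/4)
15. 7921.348ms @ 47/4 + 168.539ms (1/4)

note 6 onset = 26/5b = 3505.618ms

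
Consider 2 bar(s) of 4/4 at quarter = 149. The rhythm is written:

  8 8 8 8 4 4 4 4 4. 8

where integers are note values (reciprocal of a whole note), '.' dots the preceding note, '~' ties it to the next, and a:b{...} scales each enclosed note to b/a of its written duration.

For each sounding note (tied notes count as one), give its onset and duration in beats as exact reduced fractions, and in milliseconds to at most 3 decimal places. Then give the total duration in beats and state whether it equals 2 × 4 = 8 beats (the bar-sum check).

1) 0.0ms=0b +201.342ms=1/2b
2) 201.342ms=1/2b +201.342ms=1/2b
3) 402.685ms=1b +201.342ms=1/2b
4) 604.027ms=3/2b +201.342ms=1/2b
5) 805.369ms=2b +402.685ms=1b
6) 1208.054ms=3b +402.685ms=1b
7) 1610.738ms=4b +402.685ms=1b
8) 2013.423ms=5b +402.685ms=1b
9) 2416.107ms=6b +604.027ms=3/2b
10) 3020.134ms=15/2b +201.342ms=1/2b
Σ=8b of 8 (149bpm 4/4) — PASS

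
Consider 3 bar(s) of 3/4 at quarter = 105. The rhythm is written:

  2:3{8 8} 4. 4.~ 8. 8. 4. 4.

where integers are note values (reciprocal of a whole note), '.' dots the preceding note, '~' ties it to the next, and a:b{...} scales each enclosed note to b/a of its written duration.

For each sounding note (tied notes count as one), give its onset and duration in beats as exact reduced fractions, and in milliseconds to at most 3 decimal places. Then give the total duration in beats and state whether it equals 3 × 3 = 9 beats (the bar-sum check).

1) 0.0ms=0b +428.571ms=3/4b
2) 428.571ms=3/4b +428.571ms=3/4b
3) 857.143ms=3/2b +857.143ms=3/2b
4) 1714.286ms=3b +1285.714ms=9/4b
5) 3000.0ms=21/4b +428.571ms=3/4b
6) 3428.571ms=6b +857.143ms=3/2b
7) 4285.714ms=15/2b +857.143ms=3/2b
Σ=9b of 9 (105bpm 3/4) — PASS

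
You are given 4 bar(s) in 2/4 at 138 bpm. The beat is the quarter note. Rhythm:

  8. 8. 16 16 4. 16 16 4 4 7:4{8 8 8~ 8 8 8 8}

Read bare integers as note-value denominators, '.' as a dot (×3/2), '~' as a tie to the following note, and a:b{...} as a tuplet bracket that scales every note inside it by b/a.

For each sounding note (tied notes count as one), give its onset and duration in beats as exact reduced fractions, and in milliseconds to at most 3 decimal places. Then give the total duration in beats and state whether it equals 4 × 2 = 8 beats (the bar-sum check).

1) 0.0ms=0b +326.087ms=3/4b
2) 326.087ms=3/4b +326.087ms=3/4b
3) 652.174ms=3/2b +108.696ms=1/4b
4) 760.87ms=7/4b +108.696ms=1/4b
5) 869.565ms=2b +652.174ms=3/2b
6) 1521.739ms=7/2b +108.696ms=1/4b
7) 1630.435ms=15/4b +108.696ms=1/4b
8) 1739.13ms=4b +434.783ms=1b
9) 2173.913ms=5b +434.783ms=1b
10) 2608.696ms=6b +124.224ms=2/7b
11) 2732.919ms=44/7b +124.224ms=2/7b
12) 2857.143ms=46/7b +248.447ms=4/7b
13) 3105.59ms=50/7b +124.224ms=2/7b
14) 3229.814ms=52/7b +124.224ms=2/7b
15) 3354.037ms=54/7b +124.224ms=2/7b
Σ=8b of 8 (138bpm 2/4) — PASS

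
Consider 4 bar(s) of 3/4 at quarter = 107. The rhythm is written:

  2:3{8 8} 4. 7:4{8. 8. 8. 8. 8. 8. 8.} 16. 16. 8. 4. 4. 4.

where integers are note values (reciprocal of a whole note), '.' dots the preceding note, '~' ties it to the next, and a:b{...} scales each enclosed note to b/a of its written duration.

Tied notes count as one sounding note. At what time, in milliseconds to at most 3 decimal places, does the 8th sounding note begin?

1. 0.0ms @ 0 + 420.561ms (3/4)
2. 420.561ms @ 3/4 + 420.561ms (3/4)
3. 841.121ms @ 3/2 + 841.121ms (3/2)
4. 1682.243ms @ 3 + 240.32ms (3/7)
5. 1922.563ms @ 24/7 + 240.32ms (3/7)
6. 2162.884ms @ 27/7 + 240.32ms (3/7)
7. 2403.204ms @ 30/7 + 240.32ms (3/7)
8. 2643.525ms @ 33/7 + 240.32ms (3/7)
9. 2883.845ms @ 36/7 + 240.32ms (3/7)
10. 3124.166ms @ 39/7 + 240.32ms (3/7)
11. 3364.486ms @ 6 + 210.28ms (3/8)
12. 3574.766ms @ 51/8 + 210.28ms (3/8)
13. 3785.047ms @ 27/4 + 420.561ms (3/4)
14. 4205.607ms @ 15/2 + 841.121ms (3/2)
15. 5046.729ms @ 9 + 841.121ms (3/2)
16. 5887.85ms @ 21/2 + 841.121ms (3/2)

note 8 onset = 33/7b = 2643.525ms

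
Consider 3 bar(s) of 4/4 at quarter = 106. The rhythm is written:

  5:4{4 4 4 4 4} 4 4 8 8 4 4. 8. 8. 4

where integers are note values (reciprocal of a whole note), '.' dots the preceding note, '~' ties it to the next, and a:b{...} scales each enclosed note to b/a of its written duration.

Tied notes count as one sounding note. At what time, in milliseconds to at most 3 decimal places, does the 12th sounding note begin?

note 12 onset = 19/2b = 5377.358ms

1. 0.0ms @ 0 + 452.83ms (4/5)
2. 452.83ms @ 4/5 + 452.83ms (4/5)
3. 905.66ms @ 8/5 + 452.83ms (4/5)
4. 1358.491ms @ 12/5 + 452.83ms (4/5)
5. 1811.321ms @ 16/5 + 452.83ms (4/5)
6. 2264.151ms @ 4 + 566.038ms (1)
7. 2830.189ms @ 5 + 566.038ms (1)
8. 3396.226ms @ 6 + 283.019ms (1/2)
9. 3679.245ms @ 13/2 + 283.019ms (1/2)
10. 3962.264ms @ 7 + 566.038ms (1)
11. 4528.302ms @ 8 + 849.057ms (3/2)
12. 5377.358ms @ 19/2 + 424.528ms (3/4)
13. 5801.887ms @ 41/4 + 424.528ms (3/4)
14. 6226.415ms @ 11 + 566.038ms (1)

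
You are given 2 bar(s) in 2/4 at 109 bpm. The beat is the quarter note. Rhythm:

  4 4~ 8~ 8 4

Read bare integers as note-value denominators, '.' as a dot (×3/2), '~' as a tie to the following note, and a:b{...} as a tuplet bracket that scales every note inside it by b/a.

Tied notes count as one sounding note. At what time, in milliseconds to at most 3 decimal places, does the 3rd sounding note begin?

1. 0.0ms @ 0 + 550.459ms (1)
2. 550.459ms @ 1 + 1100.917ms (2)
3. 1651.376ms @ 3 + 550.459ms (1)

note 3 onset = 3b = 1651.376ms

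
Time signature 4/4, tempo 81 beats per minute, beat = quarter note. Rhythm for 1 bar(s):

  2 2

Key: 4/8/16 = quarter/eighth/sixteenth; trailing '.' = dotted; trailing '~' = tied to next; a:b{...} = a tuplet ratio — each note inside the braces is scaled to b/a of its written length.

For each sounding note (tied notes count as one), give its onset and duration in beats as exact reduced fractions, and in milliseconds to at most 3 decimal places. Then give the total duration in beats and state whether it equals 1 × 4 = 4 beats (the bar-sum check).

1) 0.0ms=0b +1481.481ms=2b
2) 1481.481ms=2b +1481.481ms=2b
Σ=4b of 4 (81bpm 4/4) — PASS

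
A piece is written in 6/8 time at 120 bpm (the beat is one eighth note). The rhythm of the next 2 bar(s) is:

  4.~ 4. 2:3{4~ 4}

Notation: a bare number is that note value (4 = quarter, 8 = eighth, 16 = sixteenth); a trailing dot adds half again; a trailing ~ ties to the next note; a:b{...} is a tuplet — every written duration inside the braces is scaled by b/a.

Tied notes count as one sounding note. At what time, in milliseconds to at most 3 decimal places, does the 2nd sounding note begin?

1. 0.0ms @ 0 + 3000.0ms (6)
2. 3000.0ms @ 6 + 3000.0ms (6)

note 2 onset = 6b = 3000.0ms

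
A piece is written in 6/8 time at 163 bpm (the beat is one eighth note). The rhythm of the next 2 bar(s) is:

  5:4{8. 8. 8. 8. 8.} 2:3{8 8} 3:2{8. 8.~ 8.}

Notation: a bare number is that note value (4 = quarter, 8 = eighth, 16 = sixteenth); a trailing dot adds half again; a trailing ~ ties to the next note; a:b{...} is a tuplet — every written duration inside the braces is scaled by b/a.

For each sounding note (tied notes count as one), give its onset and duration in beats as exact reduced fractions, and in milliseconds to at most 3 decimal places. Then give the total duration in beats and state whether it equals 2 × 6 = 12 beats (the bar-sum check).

1) 0.0ms=0b +441.718ms=6/5b
2) 441.718ms=6/5b +441.718ms=6/5b
3) 883.436ms=12/5b +441.718ms=6/5b
4) 1325.153ms=18/5b +441.718ms=6/5b
5) 1766.871ms=24/5b +441.718ms=6/5b
6) 2208.589ms=6b +552.147ms=3/2b
7) 2760.736ms=15/2b +552.147ms=3/2b
8) 3312.883ms=9b +368.098ms=1b
9) 3680.982ms=10b +736.196ms=2b
Σ=12b of 12 (163bpm 6/8) — PASS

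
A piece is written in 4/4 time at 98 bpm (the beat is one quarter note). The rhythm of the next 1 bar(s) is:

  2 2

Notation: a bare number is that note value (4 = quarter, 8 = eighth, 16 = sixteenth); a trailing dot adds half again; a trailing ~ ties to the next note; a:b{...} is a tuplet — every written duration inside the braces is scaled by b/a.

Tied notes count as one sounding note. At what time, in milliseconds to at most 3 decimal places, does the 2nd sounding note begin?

note 2 onset = 2b = 1224.49ms

1. 0.0ms @ 0 + 1224.49ms (2)
2. 1224.49ms @ 2 + 1224.49ms (2)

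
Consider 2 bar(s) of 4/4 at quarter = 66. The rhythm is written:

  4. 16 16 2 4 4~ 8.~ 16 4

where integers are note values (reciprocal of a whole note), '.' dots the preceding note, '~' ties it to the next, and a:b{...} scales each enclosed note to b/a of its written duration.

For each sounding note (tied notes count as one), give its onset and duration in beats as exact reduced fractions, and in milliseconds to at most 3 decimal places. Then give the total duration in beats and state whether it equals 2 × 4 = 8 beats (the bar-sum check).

1) 0.0ms=0b +1363.636ms=3/2b
2) 1363.636ms=3/2b +227.273ms=1/4b
3) 1590.909ms=7/4b +227.273ms=1/4b
4) 1818.182ms=2b +1818.182ms=2b
5) 3636.364ms=4b +909.091ms=1b
6) 4545.455ms=5b +1818.182ms=2b
7) 6363.636ms=7b +909.091ms=1b
Σ=8b of 8 (66bpm 4/4) — PASS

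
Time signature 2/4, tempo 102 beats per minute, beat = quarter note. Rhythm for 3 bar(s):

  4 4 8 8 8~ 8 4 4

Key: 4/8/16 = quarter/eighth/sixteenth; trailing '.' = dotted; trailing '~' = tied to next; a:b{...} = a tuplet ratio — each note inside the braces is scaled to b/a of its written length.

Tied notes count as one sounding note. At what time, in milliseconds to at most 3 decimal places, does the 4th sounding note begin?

note 4 onset = 5/2b = 1470.588ms

1. 0.0ms @ 0 + 588.235ms (1)
2. 588.235ms @ 1 + 588.235ms (1)
3. 1176.471ms @ 2 + 294.118ms (1/2)
4. 1470.588ms @ 5/2 + 294.118ms (1/2)
5. 1764.706ms @ 3 + 588.235ms (1)
6. 2352.941ms @ 4 + 588.235ms (1)
7. 2941.176ms @ 5 + 588.235ms (1)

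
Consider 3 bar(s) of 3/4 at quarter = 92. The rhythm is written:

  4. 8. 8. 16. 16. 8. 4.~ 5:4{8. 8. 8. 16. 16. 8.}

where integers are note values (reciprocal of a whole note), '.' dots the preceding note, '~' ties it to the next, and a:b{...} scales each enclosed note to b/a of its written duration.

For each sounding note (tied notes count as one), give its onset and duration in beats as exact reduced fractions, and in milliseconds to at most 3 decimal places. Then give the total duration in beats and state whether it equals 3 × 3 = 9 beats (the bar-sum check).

1) 0.0ms=0b +978.261ms=3/2b
2) 978.261ms=3/2b +489.13ms=3/4b
3) 1467.391ms=9/4b +489.13ms=3/4b
4) 1956.522ms=3b +244.565ms=3/8b
5) 2201.087ms=27/8b +244.565ms=3/8b
6) 2445.652ms=15/4b +489.13ms=3/4b
7) 2934.783ms=9/2b +1369.565ms=21/10b
8) 4304.348ms=33/5b +391.304ms=3/5b
9) 4695.652ms=36/5b +391.304ms=3/5b
10) 5086.957ms=39/5b +195.652ms=3/10b
11) 5282.609ms=81/10b +195.652ms=3/10b
12) 5478.261ms=42/5b +391.304ms=3/5b
Σ=9b of 9 (92bpm 3/4) — PASS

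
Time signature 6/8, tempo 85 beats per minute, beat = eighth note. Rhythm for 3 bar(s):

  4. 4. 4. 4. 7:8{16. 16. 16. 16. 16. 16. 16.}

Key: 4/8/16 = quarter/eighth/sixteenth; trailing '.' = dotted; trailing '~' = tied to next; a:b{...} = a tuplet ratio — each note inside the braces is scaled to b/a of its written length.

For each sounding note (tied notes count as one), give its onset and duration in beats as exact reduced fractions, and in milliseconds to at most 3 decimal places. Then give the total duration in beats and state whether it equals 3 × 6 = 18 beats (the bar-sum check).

1) 0.0ms=0b +2117.647ms=3b
2) 2117.647ms=3b +2117.647ms=3b
3) 4235.294ms=6b +2117.647ms=3b
4) 6352.941ms=9b +2117.647ms=3b
5) 8470.588ms=12b +605.042ms=6/7b
6) 9075.63ms=90/7b +605.042ms=6/7b
7) 9680.672ms=96/7b +605.042ms=6/7b
8) 10285.714ms=102/7b +605.042ms=6/7b
9) 10890.756ms=108/7b +605.042ms=6/7b
10) 11495.798ms=114/7b +605.042ms=6/7b
11) 12100.84ms=120/7b +605.042ms=6/7b
Σ=18b of 18 (85bpm 6/8) — PASS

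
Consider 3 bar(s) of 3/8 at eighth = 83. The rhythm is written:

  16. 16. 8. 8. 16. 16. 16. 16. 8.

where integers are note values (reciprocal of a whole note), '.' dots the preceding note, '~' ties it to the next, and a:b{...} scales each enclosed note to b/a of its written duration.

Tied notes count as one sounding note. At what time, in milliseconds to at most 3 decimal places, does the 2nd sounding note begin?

1. 0.0ms @ 0 + 542.169ms (3/4)
2. 542.169ms @ 3/4 + 542.169ms (3/4)
3. 1084.337ms @ 3/2 + 1084.337ms (3/2)
4. 2168.675ms @ 3 + 1084.337ms (3/2)
5. 3253.012ms @ 9/2 + 542.169ms (3/4)
6. 3795.181ms @ 21/4 + 542.169ms (3/4)
7. 4337.349ms @ 6 + 542.169ms (3/4)
8. 4879.518ms @ 27/4 + 542.169ms (3/4)
9. 5421.687ms @ 15/2 + 1084.337ms (3/2)

note 2 onset = 3/4b = 542.169ms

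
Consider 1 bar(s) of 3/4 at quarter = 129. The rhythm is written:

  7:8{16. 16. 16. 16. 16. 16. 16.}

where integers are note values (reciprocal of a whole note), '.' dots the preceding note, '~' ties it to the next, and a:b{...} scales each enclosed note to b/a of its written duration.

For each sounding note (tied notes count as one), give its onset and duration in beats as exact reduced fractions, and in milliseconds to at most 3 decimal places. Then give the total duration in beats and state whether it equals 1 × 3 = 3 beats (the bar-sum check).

1) 0.0ms=0b +199.336ms=3/7b
2) 199.336ms=3/7b +199.336ms=3/7b
3) 398.671ms=6/7b +199.336ms=3/7b
4) 598.007ms=9/7b +199.336ms=3/7b
5) 797.342ms=12/7b +199.336ms=3/7b
6) 996.678ms=15/7b +199.336ms=3/7b
7) 1196.013ms=18/7b +199.336ms=3/7b
Σ=3b of 3 (129bpm 3/4) — PASS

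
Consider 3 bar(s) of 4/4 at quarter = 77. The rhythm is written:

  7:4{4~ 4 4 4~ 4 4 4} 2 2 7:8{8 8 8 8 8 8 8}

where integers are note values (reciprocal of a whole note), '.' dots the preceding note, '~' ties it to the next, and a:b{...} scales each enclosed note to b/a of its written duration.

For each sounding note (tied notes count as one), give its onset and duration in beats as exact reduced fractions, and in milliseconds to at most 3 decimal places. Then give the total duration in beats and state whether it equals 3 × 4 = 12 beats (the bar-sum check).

1) 0.0ms=0b +890.538ms=8/7b
2) 890.538ms=8/7b +445.269ms=4/7b
3) 1335.807ms=12/7b +890.538ms=8/7b
4) 2226.345ms=20/7b +445.269ms=4/7b
5) 2671.614ms=24/7b +445.269ms=4/7b
6) 3116.883ms=4b +1558.442ms=2b
7) 4675.325ms=6b +1558.442ms=2b
8) 6233.766ms=8b +445.269ms=4/7b
9) 6679.035ms=60/7b +445.269ms=4/7b
10) 7124.304ms=64/7b +445.269ms=4/7b
11) 7569.573ms=68/7b +445.269ms=4/7b
12) 8014.842ms=72/7b +445.269ms=4/7b
13) 8460.111ms=76/7b +445.269ms=4/7b
14) 8905.38ms=80/7b +445.269ms=4/7b
Σ=12b of 12 (77bpm 4/4) — PASS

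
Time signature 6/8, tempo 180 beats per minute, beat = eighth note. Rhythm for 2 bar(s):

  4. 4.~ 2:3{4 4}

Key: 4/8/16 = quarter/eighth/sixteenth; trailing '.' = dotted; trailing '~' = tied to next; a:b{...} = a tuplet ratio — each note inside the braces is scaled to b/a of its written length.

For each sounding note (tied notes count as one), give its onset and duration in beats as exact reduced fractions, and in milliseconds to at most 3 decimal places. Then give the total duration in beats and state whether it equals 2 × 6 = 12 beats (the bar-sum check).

1) 0.0ms=0b +1000.0ms=3b
2) 1000.0ms=3b +2000.0ms=6b
3) 3000.0ms=9b +1000.0ms=3b
Σ=12b of 12 (180bpm 6/8) — PASS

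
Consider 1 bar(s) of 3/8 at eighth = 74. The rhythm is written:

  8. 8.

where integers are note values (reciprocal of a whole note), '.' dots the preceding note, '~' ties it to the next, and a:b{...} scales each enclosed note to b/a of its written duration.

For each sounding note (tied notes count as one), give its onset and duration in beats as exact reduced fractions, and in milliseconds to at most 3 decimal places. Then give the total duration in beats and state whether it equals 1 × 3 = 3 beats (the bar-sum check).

1) 0.0ms=0b +1216.216ms=3/2b
2) 1216.216ms=3/2b +1216.216ms=3/2b
Σ=3b of 3 (74bpm 3/8) — PASS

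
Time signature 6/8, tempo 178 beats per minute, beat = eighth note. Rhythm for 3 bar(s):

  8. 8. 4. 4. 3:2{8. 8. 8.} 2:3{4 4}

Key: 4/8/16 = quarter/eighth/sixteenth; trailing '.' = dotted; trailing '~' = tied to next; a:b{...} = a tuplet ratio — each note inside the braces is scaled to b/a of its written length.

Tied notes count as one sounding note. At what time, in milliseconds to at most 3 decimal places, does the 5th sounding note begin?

1. 0.0ms @ 0 + 505.618ms (3/2)
2. 505.618ms @ 3/2 + 505.618ms (3/2)
3. 1011.236ms @ 3 + 1011.236ms (3)
4. 2022.472ms @ 6 + 1011.236ms (3)
5. 3033.708ms @ 9 + 337.079ms (1)
6. 3370.787ms @ 10 + 337.079ms (1)
7. 3707.865ms @ 11 + 337.079ms (1)
8. 4044.944ms @ 12 + 1011.236ms (3)
9. 5056.18ms @ 15 + 1011.236ms (3)

note 5 onset = 9b = 3033.708ms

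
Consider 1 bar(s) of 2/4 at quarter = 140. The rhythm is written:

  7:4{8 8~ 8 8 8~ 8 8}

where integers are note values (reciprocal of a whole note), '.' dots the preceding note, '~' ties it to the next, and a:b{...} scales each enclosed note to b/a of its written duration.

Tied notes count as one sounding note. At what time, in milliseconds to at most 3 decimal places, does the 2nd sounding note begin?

1. 0.0ms @ 0 + 122.449ms (2/7)
2. 122.449ms @ 2/7 + 244.898ms (4/7)
3. 367.347ms @ 6/7 + 122.449ms (2/7)
4. 489.796ms @ 8/7 + 244.898ms (4/7)
5. 734.694ms @ 12/7 + 122.449ms (2/7)

note 2 onset = 2/7b = 122.449ms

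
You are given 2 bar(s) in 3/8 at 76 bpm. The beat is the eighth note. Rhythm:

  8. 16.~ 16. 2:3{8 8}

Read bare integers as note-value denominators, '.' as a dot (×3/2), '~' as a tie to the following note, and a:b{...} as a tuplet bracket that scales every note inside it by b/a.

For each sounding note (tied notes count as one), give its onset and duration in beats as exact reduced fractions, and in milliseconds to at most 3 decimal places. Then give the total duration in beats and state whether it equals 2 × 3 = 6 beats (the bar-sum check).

1) 0.0ms=0b +1184.211ms=3/2b
2) 1184.211ms=3/2b +1184.211ms=3/2b
3) 2368.421ms=3b +1184.211ms=3/2b
4) 3552.632ms=9/2b +1184.211ms=3/2b
Σ=6b of 6 (76bpm 3/8) — PASS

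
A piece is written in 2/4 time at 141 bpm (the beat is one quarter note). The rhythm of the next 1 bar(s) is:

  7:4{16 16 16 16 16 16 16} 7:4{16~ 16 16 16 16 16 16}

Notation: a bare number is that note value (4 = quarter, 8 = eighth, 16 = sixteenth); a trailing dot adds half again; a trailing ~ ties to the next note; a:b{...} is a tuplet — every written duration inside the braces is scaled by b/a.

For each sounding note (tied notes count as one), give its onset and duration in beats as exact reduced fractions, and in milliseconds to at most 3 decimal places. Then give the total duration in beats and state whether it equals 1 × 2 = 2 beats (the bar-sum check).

1) 0.0ms=0b +60.79ms=1/7b
2) 60.79ms=1/7b +60.79ms=1/7b
3) 121.581ms=2/7b +60.79ms=1/7b
4) 182.371ms=3/7b +60.79ms=1/7b
5) 243.161ms=4/7b +60.79ms=1/7b
6) 303.951ms=5/7b +60.79ms=1/7b
7) 364.742ms=6/7b +60.79ms=1/7b
8) 425.532ms=1b +121.581ms=2/7b
9) 547.112ms=9/7b +60.79ms=1/7b
10) 607.903ms=10/7b +60.79ms=1/7b
11) 668.693ms=11/7b +60.79ms=1/7b
12) 729.483ms=12/7b +60.79ms=1/7b
13) 790.274ms=13/7b +60.79ms=1/7b
Σ=2b of 2 (141bpm 2/4) — PASS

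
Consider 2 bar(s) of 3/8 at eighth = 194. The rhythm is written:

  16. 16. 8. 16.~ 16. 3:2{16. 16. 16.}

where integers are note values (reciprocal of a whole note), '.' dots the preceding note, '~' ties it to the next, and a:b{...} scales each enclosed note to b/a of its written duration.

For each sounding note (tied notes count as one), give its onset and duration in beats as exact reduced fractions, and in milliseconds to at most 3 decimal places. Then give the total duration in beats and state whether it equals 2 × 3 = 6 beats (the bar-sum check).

1) 0.0ms=0b +231.959ms=3/4b
2) 231.959ms=3/4b +231.959ms=3/4b
3) 463.918ms=3/2b +463.918ms=3/2b
4) 927.835ms=3b +463.918ms=3/2b
5) 1391.753ms=9/2b +154.639ms=1/2b
6) 1546.392ms=5b +154.639ms=1/2b
7) 1701.031ms=11/2b +154.639ms=1/2b
Σ=6b of 6 (194bpm 3/8) — PASS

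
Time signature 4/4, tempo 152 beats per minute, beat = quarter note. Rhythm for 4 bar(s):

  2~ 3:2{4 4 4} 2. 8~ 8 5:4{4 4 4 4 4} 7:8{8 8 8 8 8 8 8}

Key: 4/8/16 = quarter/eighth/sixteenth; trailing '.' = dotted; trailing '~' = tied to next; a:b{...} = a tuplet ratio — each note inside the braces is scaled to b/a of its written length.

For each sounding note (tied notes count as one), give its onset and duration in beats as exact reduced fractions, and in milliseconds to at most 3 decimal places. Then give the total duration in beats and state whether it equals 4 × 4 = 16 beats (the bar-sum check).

1) 0.0ms=0b +1052.632ms=8/3b
2) 1052.632ms=8/3b +263.158ms=2/3b
3) 1315.789ms=10/3b +263.158ms=2/3b
4) 1578.947ms=4b +1184.211ms=3b
5) 2763.158ms=7b +394.737ms=1b
6) 3157.895ms=8b +315.789ms=4/5b
7) 3473.684ms=44/5b +315.789ms=4/5b
8) 3789.474ms=48/5b +315.789ms=4/5b
9) 4105.263ms=52/5b +315.789ms=4/5b
10) 4421.053ms=56/5b +315.789ms=4/5b
11) 4736.842ms=12b +225.564ms=4/7b
12) 4962.406ms=88/7b +225.564ms=4/7b
13) 5187.97ms=92/7b +225.564ms=4/7b
14) 5413.534ms=96/7b +225.564ms=4/7b
15) 5639.098ms=100/7b +225.564ms=4/7b
16) 5864.662ms=104/7b +225.564ms=4/7b
17) 6090.226ms=108/7b +225.564ms=4/7b
Σ=16b of 16 (152bpm 4/4) — PASS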